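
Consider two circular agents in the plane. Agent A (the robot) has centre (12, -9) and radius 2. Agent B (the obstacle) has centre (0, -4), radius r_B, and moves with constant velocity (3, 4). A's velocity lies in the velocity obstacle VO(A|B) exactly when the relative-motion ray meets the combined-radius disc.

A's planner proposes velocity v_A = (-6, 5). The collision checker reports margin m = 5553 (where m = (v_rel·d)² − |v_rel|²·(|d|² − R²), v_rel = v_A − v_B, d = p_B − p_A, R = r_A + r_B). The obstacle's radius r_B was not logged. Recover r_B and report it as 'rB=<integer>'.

m = 5553
d = (-12, 5);  v_rel = (-9, 1),  |v_rel|² = 82
v_rel×d = (-9)·(5) − (1)·(-12) = -33
since m = R²·82 − (-33)²:  R² = (1089 + 5553) / 82 = 81
R = √81 = 9  ⇒  r_B = 9 − 2 = 7

rB=7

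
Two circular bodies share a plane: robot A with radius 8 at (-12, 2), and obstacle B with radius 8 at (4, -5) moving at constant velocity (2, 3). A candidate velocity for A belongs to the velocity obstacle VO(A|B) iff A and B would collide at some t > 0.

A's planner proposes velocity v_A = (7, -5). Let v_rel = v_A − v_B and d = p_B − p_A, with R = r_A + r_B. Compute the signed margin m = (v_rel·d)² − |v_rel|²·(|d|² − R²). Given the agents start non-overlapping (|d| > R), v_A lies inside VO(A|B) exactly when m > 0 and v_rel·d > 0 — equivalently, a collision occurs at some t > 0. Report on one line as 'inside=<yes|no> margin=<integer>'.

d = (16, -7),  |d|² = 305;  R = 8+8 = 16,  c = 305−16² = 49
v_rel = (5, -8),  |v_rel|² = 89;  v_rel·d = (5)·(16) + (-8)·(-7) = 136
89·t² − 272·t + 49 = 0  ⇒  m = 136² − 89·49 = 14135
m = 14135 > 0,  v_rel·d = 136 > 0  ⇒  inside

inside=yes margin=14135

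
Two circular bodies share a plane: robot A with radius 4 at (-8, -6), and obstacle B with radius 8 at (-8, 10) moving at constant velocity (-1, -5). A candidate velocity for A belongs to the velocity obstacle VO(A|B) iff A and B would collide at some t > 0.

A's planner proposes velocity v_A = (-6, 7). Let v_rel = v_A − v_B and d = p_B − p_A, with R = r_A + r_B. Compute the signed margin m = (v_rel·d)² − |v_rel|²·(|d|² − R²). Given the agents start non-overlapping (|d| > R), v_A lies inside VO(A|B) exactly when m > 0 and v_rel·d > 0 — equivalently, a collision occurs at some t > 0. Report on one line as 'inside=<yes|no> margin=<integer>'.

d = (0, 16),  |d|² = 256;  R = 4+8 = 12,  c = 256−12² = 112
v_rel = (-5, 12),  |v_rel|² = 169;  v_rel·d = (-5)·(0) + (12)·(16) = 192
169·t² − 384·t + 112 = 0  ⇒  m = 192² − 169·112 = 17936
m = 17936 > 0,  v_rel·d = 192 > 0  ⇒  inside

inside=yes margin=17936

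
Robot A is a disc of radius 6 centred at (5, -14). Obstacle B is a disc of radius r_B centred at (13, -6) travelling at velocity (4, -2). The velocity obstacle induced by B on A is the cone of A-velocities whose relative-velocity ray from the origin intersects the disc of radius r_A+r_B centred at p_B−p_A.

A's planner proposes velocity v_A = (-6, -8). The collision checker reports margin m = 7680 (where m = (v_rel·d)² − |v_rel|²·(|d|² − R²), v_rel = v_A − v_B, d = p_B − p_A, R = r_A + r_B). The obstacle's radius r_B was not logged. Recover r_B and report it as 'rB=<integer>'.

m = 7680
d = (8, 8);  v_rel = (-10, -6),  |v_rel|² = 136
v_rel×d = (-10)·(8) − (-6)·(8) = -32
since m = R²·136 − (-32)²:  R² = (1024 + 7680) / 136 = 64
R = √64 = 8  ⇒  r_B = 8 − 6 = 2

rB=2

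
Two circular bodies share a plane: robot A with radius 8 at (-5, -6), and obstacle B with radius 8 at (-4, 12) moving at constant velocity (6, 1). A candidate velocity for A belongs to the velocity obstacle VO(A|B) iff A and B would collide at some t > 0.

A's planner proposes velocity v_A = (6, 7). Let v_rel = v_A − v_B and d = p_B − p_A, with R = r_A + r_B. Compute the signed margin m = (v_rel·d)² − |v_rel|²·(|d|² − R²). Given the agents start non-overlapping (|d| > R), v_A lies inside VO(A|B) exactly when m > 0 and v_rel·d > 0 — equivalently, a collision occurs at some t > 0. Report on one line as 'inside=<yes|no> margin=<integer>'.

d = (1, 18),  |d|² = 325;  R = 8+8 = 16,  c = 325−16² = 69
v_rel = (0, 6),  |v_rel|² = 36;  v_rel·d = (0)·(1) + (6)·(18) = 108
36·t² − 216·t + 69 = 0  ⇒  m = 108² − 36·69 = 9180
m = 9180 > 0,  v_rel·d = 108 > 0  ⇒  inside

inside=yes margin=9180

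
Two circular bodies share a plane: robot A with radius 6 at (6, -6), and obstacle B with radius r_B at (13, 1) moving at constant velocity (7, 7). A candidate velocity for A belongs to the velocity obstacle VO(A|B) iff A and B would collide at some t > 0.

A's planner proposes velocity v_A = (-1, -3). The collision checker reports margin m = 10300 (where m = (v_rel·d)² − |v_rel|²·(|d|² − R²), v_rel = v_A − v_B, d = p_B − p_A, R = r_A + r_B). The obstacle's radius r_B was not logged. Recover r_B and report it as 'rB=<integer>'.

m = 10300
d = (7, 7);  v_rel = (-8, -10),  |v_rel|² = 164
v_rel×d = (-8)·(7) − (-10)·(7) = 14
since m = R²·164 − 14²:  R² = (196 + 10300) / 164 = 64
R = √64 = 8  ⇒  r_B = 8 − 6 = 2

rB=2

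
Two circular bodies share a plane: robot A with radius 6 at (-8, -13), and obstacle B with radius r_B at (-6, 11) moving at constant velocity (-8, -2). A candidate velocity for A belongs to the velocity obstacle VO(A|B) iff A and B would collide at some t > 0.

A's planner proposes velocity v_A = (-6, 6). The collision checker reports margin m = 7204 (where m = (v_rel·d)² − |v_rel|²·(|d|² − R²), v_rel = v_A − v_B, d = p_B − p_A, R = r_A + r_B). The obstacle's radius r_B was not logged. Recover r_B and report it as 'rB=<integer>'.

m = 7204
d = (2, 24);  v_rel = (2, 8),  |v_rel|² = 68
v_rel×d = (2)·(24) − (8)·(2) = 32
since m = R²·68 − 32²:  R² = (1024 + 7204) / 68 = 121
R = √121 = 11  ⇒  r_B = 11 − 6 = 5

rB=5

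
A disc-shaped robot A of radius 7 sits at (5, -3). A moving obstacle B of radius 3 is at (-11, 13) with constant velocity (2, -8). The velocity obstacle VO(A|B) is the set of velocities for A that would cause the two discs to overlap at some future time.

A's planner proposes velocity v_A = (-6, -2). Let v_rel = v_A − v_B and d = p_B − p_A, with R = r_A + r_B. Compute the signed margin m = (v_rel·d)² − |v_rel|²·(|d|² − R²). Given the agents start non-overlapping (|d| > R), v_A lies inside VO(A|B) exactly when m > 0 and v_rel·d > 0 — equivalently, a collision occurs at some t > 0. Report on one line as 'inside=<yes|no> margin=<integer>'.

d = (-16, 16),  |d|² = 512;  R = 7+3 = 10,  c = 512−10² = 412
v_rel = (-8, 6),  |v_rel|² = 100;  v_rel·d = (-8)·(-16) + (6)·(16) = 224
100·t² − 448·t + 412 = 0  ⇒  m = 224² − 100·412 = 8976
m = 8976 > 0,  v_rel·d = 224 > 0  ⇒  inside

inside=yes margin=8976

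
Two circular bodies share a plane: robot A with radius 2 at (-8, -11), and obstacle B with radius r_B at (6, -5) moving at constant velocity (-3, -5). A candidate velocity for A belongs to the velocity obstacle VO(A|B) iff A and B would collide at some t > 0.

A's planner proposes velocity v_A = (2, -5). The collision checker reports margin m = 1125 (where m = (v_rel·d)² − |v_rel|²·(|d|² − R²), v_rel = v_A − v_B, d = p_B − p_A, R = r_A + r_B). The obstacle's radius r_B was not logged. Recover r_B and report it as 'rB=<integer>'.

m = 1125
d = (14, 6);  v_rel = (5, 0),  |v_rel|² = 25
v_rel×d = (5)·(6) − (0)·(14) = 30
since m = R²·25 − 30²:  R² = (900 + 1125) / 25 = 81
R = √81 = 9  ⇒  r_B = 9 − 2 = 7

rB=7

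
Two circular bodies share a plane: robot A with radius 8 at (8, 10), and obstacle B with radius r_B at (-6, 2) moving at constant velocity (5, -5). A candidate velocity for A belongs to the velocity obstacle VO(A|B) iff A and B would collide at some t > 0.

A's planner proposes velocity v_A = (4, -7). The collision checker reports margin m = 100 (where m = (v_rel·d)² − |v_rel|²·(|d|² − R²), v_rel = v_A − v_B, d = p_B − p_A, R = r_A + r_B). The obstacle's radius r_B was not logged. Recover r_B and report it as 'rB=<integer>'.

m = 100
d = (-14, -8);  v_rel = (-1, -2),  |v_rel|² = 5
v_rel×d = (-1)·(-8) − (-2)·(-14) = -20
since m = R²·5 − (-20)²:  R² = (400 + 100) / 5 = 100
R = √100 = 10  ⇒  r_B = 10 − 8 = 2

rB=2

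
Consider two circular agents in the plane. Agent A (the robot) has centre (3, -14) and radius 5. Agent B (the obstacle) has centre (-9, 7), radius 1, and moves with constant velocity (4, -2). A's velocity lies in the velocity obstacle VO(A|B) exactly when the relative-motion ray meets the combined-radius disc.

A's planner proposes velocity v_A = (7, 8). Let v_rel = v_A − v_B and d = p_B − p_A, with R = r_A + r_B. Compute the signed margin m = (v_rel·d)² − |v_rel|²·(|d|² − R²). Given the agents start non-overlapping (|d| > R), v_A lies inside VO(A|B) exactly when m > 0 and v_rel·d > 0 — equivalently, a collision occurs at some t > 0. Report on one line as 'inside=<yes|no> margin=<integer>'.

d = (-12, 21),  |d|² = 585;  R = 5+1 = 6,  c = 585−6² = 549
v_rel = (3, 10),  |v_rel|² = 109;  v_rel·d = (3)·(-12) + (10)·(21) = 174
109·t² − 348·t + 549 = 0  ⇒  m = 174² − 109·549 = -29565
m = -29565 < 0,  v_rel·d = 174 > 0  ⇒  outside

inside=no margin=-29565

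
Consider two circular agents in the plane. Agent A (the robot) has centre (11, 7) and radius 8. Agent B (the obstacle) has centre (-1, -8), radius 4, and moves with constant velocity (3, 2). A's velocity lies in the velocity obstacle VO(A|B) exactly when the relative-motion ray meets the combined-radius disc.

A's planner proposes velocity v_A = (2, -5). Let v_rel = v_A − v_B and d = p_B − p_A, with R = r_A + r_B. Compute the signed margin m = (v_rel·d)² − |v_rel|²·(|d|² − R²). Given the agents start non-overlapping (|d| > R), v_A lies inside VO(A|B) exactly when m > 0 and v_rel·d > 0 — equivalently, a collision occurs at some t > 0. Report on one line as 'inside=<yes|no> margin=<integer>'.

d = (-12, -15),  |d|² = 369;  R = 8+4 = 12,  c = 369−12² = 225
v_rel = (-1, -7),  |v_rel|² = 50;  v_rel·d = (-1)·(-12) + (-7)·(-15) = 117
50·t² − 234·t + 225 = 0  ⇒  m = 117² − 50·225 = 2439
m = 2439 > 0,  v_rel·d = 117 > 0  ⇒  inside

inside=yes margin=2439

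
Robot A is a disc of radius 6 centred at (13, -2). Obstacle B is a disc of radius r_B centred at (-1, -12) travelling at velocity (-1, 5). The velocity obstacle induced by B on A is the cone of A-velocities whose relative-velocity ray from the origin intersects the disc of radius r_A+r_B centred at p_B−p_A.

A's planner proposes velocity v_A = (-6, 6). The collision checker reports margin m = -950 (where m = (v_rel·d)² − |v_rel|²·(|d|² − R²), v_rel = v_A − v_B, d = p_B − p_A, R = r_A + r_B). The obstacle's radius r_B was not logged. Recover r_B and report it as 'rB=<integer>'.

m = -950
d = (-14, -10);  v_rel = (-5, 1),  |v_rel|² = 26
v_rel×d = (-5)·(-10) − (1)·(-14) = 64
since m = R²·26 − 64²:  R² = (4096 + -950) / 26 = 121
R = √121 = 11  ⇒  r_B = 11 − 6 = 5

rB=5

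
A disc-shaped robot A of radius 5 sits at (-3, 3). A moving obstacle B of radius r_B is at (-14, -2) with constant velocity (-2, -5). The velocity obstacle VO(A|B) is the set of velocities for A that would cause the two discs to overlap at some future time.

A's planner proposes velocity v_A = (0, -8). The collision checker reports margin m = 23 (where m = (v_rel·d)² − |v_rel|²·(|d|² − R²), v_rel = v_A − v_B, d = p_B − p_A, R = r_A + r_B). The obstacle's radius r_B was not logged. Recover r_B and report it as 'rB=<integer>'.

m = 23
d = (-11, -5);  v_rel = (2, -3),  |v_rel|² = 13
v_rel×d = (2)·(-5) − (-3)·(-11) = -43
since m = R²·13 − (-43)²:  R² = (1849 + 23) / 13 = 144
R = √144 = 12  ⇒  r_B = 12 − 5 = 7

rB=7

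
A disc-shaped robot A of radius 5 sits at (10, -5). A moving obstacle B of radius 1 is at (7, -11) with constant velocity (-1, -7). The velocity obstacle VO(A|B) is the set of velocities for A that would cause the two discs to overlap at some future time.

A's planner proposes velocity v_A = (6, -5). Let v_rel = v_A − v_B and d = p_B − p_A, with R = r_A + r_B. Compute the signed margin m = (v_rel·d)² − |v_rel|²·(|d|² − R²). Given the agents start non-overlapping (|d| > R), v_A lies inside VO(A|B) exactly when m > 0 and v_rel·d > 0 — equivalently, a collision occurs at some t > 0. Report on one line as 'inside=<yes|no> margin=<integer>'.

d = (-3, -6),  |d|² = 45;  R = 5+1 = 6,  c = 45−6² = 9
v_rel = (7, 2),  |v_rel|² = 53;  v_rel·d = (7)·(-3) + (2)·(-6) = -33
53·t² + 66·t + 9 = 0  ⇒  m = (-33)² − 53·9 = 612
m = 612 > 0,  v_rel·d = -33 < 0  ⇒  outside

inside=no margin=612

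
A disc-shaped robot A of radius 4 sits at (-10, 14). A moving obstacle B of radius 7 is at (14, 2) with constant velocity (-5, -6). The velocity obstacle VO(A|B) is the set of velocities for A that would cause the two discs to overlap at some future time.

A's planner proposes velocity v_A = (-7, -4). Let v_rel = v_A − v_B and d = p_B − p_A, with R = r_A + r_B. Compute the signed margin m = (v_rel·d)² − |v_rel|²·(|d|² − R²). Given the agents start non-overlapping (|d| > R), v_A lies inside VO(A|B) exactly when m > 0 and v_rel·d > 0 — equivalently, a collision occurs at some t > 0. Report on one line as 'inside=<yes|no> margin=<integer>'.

d = (24, -12),  |d|² = 720;  R = 4+7 = 11,  c = 720−11² = 599
v_rel = (-2, 2),  |v_rel|² = 8;  v_rel·d = (-2)·(24) + (2)·(-12) = -72
8·t² + 144·t + 599 = 0  ⇒  m = (-72)² − 8·599 = 392
m = 392 > 0,  v_rel·d = -72 < 0  ⇒  outside

inside=no margin=392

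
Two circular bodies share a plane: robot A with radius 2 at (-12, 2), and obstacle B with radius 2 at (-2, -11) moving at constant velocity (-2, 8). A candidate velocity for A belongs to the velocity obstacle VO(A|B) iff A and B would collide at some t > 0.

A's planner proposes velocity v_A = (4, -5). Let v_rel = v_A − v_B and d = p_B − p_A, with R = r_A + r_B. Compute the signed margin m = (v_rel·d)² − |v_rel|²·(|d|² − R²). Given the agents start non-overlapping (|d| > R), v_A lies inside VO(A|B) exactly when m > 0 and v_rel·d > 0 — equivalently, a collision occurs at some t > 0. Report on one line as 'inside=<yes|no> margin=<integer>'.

d = (10, -13),  |d|² = 269;  R = 2+2 = 4,  c = 269−4² = 253
v_rel = (6, -13),  |v_rel|² = 205;  v_rel·d = (6)·(10) + (-13)·(-13) = 229
205·t² − 458·t + 253 = 0  ⇒  m = 229² − 205·253 = 576
m = 576 > 0,  v_rel·d = 229 > 0  ⇒  inside

inside=yes margin=576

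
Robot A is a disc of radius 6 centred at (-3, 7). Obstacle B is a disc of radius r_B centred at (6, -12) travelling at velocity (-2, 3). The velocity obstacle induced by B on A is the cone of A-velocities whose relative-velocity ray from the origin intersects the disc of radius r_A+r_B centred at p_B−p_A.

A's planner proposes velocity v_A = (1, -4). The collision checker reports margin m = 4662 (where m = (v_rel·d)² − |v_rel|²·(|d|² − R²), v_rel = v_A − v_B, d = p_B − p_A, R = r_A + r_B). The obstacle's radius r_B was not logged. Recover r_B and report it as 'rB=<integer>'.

m = 4662
d = (9, -19);  v_rel = (3, -7),  |v_rel|² = 58
v_rel×d = (3)·(-19) − (-7)·(9) = 6
since m = R²·58 − 6²:  R² = (36 + 4662) / 58 = 81
R = √81 = 9  ⇒  r_B = 9 − 6 = 3

rB=3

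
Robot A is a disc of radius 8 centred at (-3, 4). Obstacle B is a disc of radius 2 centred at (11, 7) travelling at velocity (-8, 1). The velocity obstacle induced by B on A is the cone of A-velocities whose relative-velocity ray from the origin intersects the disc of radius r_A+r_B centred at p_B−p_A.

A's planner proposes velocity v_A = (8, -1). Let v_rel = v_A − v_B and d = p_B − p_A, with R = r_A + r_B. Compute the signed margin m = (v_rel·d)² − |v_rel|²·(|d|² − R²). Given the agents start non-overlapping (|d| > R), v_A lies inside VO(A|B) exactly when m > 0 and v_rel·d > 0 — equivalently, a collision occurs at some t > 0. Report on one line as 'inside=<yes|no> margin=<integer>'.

d = (14, 3),  |d|² = 205;  R = 8+2 = 10,  c = 205−10² = 105
v_rel = (16, -2),  |v_rel|² = 260;  v_rel·d = (16)·(14) + (-2)·(3) = 218
260·t² − 436·t + 105 = 0  ⇒  m = 218² − 260·105 = 20224
m = 20224 > 0,  v_rel·d = 218 > 0  ⇒  inside

inside=yes margin=20224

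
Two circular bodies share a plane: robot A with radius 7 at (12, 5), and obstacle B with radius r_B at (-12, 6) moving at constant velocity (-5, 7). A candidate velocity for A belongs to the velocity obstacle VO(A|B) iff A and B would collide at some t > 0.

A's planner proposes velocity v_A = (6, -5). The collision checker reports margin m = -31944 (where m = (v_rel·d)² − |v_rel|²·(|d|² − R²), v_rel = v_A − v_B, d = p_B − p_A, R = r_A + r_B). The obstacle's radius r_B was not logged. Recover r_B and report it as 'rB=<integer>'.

m = -31944
d = (-24, 1);  v_rel = (11, -12),  |v_rel|² = 265
v_rel×d = (11)·(1) − (-12)·(-24) = -277
since m = R²·265 − (-277)²:  R² = (76729 + -31944) / 265 = 169
R = √169 = 13  ⇒  r_B = 13 − 7 = 6

rB=6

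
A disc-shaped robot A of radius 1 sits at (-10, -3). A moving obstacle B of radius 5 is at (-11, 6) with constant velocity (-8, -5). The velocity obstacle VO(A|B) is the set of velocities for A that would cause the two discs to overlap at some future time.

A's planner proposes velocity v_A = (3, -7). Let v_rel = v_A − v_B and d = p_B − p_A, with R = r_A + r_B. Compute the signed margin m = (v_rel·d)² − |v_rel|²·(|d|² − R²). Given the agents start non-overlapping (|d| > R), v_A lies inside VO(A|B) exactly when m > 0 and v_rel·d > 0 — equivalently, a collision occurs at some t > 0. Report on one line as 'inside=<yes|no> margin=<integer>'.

d = (-1, 9),  |d|² = 82;  R = 1+5 = 6,  c = 82−6² = 46
v_rel = (11, -2),  |v_rel|² = 125;  v_rel·d = (11)·(-1) + (-2)·(9) = -29
125·t² + 58·t + 46 = 0  ⇒  m = (-29)² − 125·46 = -4909
m = -4909 < 0,  v_rel·d = -29 < 0  ⇒  outside

inside=no margin=-4909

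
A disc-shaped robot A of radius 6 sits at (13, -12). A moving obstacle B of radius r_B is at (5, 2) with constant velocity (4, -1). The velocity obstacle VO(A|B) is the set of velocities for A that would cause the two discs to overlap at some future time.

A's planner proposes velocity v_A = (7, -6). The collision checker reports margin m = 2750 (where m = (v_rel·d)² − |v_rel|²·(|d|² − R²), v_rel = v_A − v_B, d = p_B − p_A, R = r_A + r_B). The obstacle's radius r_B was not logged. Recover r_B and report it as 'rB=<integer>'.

m = 2750
d = (-8, 14);  v_rel = (3, -5),  |v_rel|² = 34
v_rel×d = (3)·(14) − (-5)·(-8) = 2
since m = R²·34 − 2²:  R² = (4 + 2750) / 34 = 81
R = √81 = 9  ⇒  r_B = 9 − 6 = 3

rB=3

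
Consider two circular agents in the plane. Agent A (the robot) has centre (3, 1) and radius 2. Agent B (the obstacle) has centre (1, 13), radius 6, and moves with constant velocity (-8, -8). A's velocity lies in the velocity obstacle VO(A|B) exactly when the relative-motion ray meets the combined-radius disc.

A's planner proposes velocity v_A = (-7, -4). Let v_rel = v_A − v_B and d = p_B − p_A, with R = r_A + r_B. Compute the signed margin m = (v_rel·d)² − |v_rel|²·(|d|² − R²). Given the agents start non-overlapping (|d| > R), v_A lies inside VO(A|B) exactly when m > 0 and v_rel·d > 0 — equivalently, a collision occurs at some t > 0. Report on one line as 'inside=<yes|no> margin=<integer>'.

d = (-2, 12),  |d|² = 148;  R = 2+6 = 8,  c = 148−8² = 84
v_rel = (1, 4),  |v_rel|² = 17;  v_rel·d = (1)·(-2) + (4)·(12) = 46
17·t² − 92·t + 84 = 0  ⇒  m = 46² − 17·84 = 688
m = 688 > 0,  v_rel·d = 46 > 0  ⇒  inside

inside=yes margin=688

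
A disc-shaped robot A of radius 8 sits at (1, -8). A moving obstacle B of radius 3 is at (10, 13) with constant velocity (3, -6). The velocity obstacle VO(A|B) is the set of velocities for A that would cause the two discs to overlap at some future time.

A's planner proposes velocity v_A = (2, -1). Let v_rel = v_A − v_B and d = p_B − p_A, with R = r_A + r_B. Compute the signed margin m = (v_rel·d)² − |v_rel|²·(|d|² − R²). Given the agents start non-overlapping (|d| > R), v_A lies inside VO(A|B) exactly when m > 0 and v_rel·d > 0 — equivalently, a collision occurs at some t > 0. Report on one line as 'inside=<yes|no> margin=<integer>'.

d = (9, 21),  |d|² = 522;  R = 8+3 = 11,  c = 522−11² = 401
v_rel = (-1, 5),  |v_rel|² = 26;  v_rel·d = (-1)·(9) + (5)·(21) = 96
26·t² − 192·t + 401 = 0  ⇒  m = 96² − 26·401 = -1210
m = -1210 < 0,  v_rel·d = 96 > 0  ⇒  outside

inside=no margin=-1210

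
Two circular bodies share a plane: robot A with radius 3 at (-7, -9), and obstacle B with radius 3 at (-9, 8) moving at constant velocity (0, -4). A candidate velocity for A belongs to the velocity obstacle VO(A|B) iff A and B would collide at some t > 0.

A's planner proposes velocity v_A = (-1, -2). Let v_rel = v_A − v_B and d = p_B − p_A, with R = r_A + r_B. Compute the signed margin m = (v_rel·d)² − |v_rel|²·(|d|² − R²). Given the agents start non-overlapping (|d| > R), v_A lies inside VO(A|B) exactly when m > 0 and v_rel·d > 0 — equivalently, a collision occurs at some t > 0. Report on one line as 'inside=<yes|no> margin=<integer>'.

d = (-2, 17),  |d|² = 293;  R = 3+3 = 6,  c = 293−6² = 257
v_rel = (-1, 2),  |v_rel|² = 5;  v_rel·d = (-1)·(-2) + (2)·(17) = 36
5·t² − 72·t + 257 = 0  ⇒  m = 36² − 5·257 = 11
m = 11 > 0,  v_rel·d = 36 > 0  ⇒  inside

inside=yes margin=11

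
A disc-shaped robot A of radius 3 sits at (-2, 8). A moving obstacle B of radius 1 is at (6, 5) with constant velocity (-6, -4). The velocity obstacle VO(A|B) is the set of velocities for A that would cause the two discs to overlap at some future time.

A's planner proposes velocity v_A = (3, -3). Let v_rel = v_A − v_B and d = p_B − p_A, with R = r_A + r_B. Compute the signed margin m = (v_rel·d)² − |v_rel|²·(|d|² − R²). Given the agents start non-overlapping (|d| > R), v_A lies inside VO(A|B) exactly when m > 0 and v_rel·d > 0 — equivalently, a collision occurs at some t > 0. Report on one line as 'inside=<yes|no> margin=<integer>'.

d = (8, -3),  |d|² = 73;  R = 3+1 = 4,  c = 73−4² = 57
v_rel = (9, 1),  |v_rel|² = 82;  v_rel·d = (9)·(8) + (1)·(-3) = 69
82·t² − 138·t + 57 = 0  ⇒  m = 69² − 82·57 = 87
m = 87 > 0,  v_rel·d = 69 > 0  ⇒  inside

inside=yes margin=87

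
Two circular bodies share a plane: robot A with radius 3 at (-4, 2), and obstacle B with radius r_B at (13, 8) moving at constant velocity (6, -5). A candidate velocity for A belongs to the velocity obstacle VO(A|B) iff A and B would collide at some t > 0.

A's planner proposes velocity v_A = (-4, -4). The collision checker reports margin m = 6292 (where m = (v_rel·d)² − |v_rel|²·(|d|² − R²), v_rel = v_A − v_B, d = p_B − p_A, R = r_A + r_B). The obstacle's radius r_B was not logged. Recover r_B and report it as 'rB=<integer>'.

m = 6292
d = (17, 6);  v_rel = (-10, 1),  |v_rel|² = 101
v_rel×d = (-10)·(6) − (1)·(17) = -77
since m = R²·101 − (-77)²:  R² = (5929 + 6292) / 101 = 121
R = √121 = 11  ⇒  r_B = 11 − 3 = 8

rB=8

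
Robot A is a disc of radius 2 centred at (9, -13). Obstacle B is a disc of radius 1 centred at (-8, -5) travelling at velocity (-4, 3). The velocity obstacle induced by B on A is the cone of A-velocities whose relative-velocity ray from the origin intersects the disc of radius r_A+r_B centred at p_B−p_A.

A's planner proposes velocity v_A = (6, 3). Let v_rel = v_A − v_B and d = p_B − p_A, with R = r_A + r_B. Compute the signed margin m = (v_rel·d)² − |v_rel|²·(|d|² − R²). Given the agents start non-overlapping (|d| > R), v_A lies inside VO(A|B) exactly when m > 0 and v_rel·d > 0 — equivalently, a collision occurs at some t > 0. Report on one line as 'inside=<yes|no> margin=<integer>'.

d = (-17, 8),  |d|² = 353;  R = 2+1 = 3,  c = 353−3² = 344
v_rel = (10, 0),  |v_rel|² = 100;  v_rel·d = (10)·(-17) + (0)·(8) = -170
100·t² + 340·t + 344 = 0  ⇒  m = (-170)² − 100·344 = -5500
m = -5500 < 0,  v_rel·d = -170 < 0  ⇒  outside

inside=no margin=-5500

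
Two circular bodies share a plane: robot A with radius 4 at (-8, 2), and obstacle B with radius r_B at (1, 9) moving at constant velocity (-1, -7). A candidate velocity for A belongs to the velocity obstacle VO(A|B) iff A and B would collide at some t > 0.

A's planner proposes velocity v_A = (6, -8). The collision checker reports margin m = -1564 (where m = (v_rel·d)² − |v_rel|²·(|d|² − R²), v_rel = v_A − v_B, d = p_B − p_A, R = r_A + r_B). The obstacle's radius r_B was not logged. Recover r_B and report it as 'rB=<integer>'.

m = -1564
d = (9, 7);  v_rel = (7, -1),  |v_rel|² = 50
v_rel×d = (7)·(7) − (-1)·(9) = 58
since m = R²·50 − 58²:  R² = (3364 + -1564) / 50 = 36
R = √36 = 6  ⇒  r_B = 6 − 4 = 2

rB=2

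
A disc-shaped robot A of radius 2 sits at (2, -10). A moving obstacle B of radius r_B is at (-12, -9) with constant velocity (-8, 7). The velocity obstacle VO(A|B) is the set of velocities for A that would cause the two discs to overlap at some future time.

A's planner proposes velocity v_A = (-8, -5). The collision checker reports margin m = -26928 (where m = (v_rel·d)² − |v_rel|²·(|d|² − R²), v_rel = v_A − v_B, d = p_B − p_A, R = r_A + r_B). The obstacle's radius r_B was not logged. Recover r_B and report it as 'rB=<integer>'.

m = -26928
d = (-14, 1);  v_rel = (0, -12),  |v_rel|² = 144
v_rel×d = (0)·(1) − (-12)·(-14) = -168
since m = R²·144 − (-168)²:  R² = (28224 + -26928) / 144 = 9
R = √9 = 3  ⇒  r_B = 3 − 2 = 1

rB=1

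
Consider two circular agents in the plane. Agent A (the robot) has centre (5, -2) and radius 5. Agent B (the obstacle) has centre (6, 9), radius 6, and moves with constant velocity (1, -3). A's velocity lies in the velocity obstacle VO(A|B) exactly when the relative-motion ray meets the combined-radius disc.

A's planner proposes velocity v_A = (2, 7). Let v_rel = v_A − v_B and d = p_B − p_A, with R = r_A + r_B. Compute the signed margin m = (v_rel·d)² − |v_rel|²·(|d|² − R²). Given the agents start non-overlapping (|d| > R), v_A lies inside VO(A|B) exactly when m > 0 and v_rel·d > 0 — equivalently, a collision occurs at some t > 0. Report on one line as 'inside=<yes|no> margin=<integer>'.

d = (1, 11),  |d|² = 122;  R = 5+6 = 11,  c = 122−11² = 1
v_rel = (1, 10),  |v_rel|² = 101;  v_rel·d = (1)·(1) + (10)·(11) = 111
101·t² − 222·t + 1 = 0  ⇒  m = 111² − 101·1 = 12220
m = 12220 > 0,  v_rel·d = 111 > 0  ⇒  inside

inside=yes margin=12220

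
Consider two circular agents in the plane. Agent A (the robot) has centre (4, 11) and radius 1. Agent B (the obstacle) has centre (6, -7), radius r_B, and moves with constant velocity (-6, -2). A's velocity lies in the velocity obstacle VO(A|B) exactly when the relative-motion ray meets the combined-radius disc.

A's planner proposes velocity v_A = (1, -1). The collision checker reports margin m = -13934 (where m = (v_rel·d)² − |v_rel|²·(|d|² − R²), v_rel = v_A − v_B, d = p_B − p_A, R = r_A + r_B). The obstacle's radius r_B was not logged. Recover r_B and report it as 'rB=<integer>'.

m = -13934
d = (2, -18);  v_rel = (7, 1),  |v_rel|² = 50
v_rel×d = (7)·(-18) − (1)·(2) = -128
since m = R²·50 − (-128)²:  R² = (16384 + -13934) / 50 = 49
R = √49 = 7  ⇒  r_B = 7 − 1 = 6

rB=6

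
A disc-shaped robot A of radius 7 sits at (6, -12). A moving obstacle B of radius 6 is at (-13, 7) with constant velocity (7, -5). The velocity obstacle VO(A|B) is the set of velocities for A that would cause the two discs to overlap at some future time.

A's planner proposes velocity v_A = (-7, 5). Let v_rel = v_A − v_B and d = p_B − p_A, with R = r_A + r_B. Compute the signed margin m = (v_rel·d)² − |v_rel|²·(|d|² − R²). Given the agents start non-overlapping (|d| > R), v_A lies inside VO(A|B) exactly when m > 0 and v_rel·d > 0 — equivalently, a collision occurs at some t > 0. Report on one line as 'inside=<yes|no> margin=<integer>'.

d = (-19, 19),  |d|² = 722;  R = 7+6 = 13,  c = 722−13² = 553
v_rel = (-14, 10),  |v_rel|² = 296;  v_rel·d = (-14)·(-19) + (10)·(19) = 456
296·t² − 912·t + 553 = 0  ⇒  m = 456² − 296·553 = 44248
m = 44248 > 0,  v_rel·d = 456 > 0  ⇒  inside

inside=yes margin=44248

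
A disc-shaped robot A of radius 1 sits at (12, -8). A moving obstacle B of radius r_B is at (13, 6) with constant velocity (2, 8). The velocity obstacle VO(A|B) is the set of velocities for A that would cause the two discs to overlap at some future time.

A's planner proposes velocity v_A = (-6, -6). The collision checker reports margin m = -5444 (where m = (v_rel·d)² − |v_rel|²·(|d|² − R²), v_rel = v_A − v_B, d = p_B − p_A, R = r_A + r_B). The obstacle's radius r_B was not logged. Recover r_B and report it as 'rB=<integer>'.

m = -5444
d = (1, 14);  v_rel = (-8, -14),  |v_rel|² = 260
v_rel×d = (-8)·(14) − (-14)·(1) = -98
since m = R²·260 − (-98)²:  R² = (9604 + -5444) / 260 = 16
R = √16 = 4  ⇒  r_B = 4 − 1 = 3

rB=3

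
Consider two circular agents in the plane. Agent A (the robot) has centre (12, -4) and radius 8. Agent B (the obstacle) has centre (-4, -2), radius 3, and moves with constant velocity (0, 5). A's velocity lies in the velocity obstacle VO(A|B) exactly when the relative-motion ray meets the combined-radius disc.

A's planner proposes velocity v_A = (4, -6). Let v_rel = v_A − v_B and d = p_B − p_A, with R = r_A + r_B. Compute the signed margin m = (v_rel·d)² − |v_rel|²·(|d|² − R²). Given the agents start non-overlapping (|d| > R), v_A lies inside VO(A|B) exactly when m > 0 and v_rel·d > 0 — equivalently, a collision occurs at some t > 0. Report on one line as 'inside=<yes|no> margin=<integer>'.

d = (-16, 2),  |d|² = 260;  R = 8+3 = 11,  c = 260−11² = 139
v_rel = (4, -11),  |v_rel|² = 137;  v_rel·d = (4)·(-16) + (-11)·(2) = -86
137·t² + 172·t + 139 = 0  ⇒  m = (-86)² − 137·139 = -11647
m = -11647 < 0,  v_rel·d = -86 < 0  ⇒  outside

inside=no margin=-11647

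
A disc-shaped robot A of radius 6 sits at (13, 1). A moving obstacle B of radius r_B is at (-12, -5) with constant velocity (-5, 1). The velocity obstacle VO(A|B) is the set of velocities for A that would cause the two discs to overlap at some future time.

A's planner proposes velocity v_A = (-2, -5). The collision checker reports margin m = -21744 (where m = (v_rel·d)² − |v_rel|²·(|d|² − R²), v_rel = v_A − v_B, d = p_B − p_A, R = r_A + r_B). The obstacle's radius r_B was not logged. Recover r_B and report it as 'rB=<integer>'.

m = -21744
d = (-25, -6);  v_rel = (3, -6),  |v_rel|² = 45
v_rel×d = (3)·(-6) − (-6)·(-25) = -168
since m = R²·45 − (-168)²:  R² = (28224 + -21744) / 45 = 144
R = √144 = 12  ⇒  r_B = 12 − 6 = 6

rB=6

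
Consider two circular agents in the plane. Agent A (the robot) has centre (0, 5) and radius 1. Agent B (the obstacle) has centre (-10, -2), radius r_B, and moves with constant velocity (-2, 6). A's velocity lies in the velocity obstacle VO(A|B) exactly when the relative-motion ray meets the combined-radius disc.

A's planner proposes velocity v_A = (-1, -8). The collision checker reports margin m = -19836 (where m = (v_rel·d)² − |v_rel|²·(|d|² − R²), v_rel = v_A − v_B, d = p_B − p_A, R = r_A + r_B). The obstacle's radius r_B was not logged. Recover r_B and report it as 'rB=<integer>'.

m = -19836
d = (-10, -7);  v_rel = (1, -14),  |v_rel|² = 197
v_rel×d = (1)·(-7) − (-14)·(-10) = -147
since m = R²·197 − (-147)²:  R² = (21609 + -19836) / 197 = 9
R = √9 = 3  ⇒  r_B = 3 − 1 = 2

rB=2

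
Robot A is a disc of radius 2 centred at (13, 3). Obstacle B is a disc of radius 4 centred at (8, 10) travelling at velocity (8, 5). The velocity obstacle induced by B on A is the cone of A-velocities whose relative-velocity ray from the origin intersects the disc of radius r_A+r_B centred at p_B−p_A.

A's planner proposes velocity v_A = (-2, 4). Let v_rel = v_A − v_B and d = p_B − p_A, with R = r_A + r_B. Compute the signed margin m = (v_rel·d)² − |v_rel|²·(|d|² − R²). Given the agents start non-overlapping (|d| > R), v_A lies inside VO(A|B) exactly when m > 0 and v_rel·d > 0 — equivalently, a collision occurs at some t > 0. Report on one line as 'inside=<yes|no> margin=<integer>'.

d = (-5, 7),  |d|² = 74;  R = 2+4 = 6,  c = 74−6² = 38
v_rel = (-10, -1),  |v_rel|² = 101;  v_rel·d = (-10)·(-5) + (-1)·(7) = 43
101·t² − 86·t + 38 = 0  ⇒  m = 43² − 101·38 = -1989
m = -1989 < 0,  v_rel·d = 43 > 0  ⇒  outside

inside=no margin=-1989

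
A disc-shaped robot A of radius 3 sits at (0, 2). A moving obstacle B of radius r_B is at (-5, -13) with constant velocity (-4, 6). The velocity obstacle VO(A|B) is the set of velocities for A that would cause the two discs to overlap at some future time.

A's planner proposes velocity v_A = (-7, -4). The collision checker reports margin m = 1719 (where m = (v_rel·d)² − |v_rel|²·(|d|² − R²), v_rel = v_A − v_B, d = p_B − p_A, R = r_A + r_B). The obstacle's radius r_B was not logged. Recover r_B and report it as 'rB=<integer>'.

m = 1719
d = (-5, -15);  v_rel = (-3, -10),  |v_rel|² = 109
v_rel×d = (-3)·(-15) − (-10)·(-5) = -5
since m = R²·109 − (-5)²:  R² = (25 + 1719) / 109 = 16
R = √16 = 4  ⇒  r_B = 4 − 3 = 1

rB=1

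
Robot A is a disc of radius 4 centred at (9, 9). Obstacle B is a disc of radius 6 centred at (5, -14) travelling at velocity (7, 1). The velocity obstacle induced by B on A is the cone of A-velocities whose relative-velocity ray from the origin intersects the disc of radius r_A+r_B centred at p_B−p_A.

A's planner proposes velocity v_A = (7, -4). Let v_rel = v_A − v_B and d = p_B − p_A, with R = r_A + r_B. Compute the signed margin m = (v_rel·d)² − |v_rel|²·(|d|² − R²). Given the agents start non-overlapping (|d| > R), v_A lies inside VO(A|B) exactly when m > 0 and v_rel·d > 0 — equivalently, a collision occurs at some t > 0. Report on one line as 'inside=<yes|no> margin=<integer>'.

d = (-4, -23),  |d|² = 545;  R = 4+6 = 10,  c = 545−10² = 445
v_rel = (0, -5),  |v_rel|² = 25;  v_rel·d = (0)·(-4) + (-5)·(-23) = 115
25·t² − 230·t + 445 = 0  ⇒  m = 115² − 25·445 = 2100
m = 2100 > 0,  v_rel·d = 115 > 0  ⇒  inside

inside=yes margin=2100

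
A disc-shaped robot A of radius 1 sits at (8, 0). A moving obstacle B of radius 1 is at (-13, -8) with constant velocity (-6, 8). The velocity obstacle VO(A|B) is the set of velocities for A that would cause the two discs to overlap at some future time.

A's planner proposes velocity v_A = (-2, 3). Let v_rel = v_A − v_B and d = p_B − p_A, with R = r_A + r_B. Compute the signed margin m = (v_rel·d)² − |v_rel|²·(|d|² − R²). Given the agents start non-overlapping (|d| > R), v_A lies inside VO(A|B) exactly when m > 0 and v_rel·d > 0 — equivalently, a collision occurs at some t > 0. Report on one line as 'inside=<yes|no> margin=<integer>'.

d = (-21, -8),  |d|² = 505;  R = 1+1 = 2,  c = 505−2² = 501
v_rel = (4, -5),  |v_rel|² = 41;  v_rel·d = (4)·(-21) + (-5)·(-8) = -44
41·t² + 88·t + 501 = 0  ⇒  m = (-44)² − 41·501 = -18605
m = -18605 < 0,  v_rel·d = -44 < 0  ⇒  outside

inside=no margin=-18605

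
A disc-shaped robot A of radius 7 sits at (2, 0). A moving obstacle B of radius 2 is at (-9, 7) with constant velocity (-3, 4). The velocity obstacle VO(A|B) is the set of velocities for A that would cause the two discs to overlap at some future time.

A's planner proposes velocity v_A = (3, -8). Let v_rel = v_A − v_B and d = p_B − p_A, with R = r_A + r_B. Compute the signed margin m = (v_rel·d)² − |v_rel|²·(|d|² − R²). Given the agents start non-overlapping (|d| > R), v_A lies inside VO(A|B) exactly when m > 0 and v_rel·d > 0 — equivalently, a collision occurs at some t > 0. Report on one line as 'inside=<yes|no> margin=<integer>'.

d = (-11, 7),  |d|² = 170;  R = 7+2 = 9,  c = 170−9² = 89
v_rel = (6, -12),  |v_rel|² = 180;  v_rel·d = (6)·(-11) + (-12)·(7) = -150
180·t² + 300·t + 89 = 0  ⇒  m = (-150)² − 180·89 = 6480
m = 6480 > 0,  v_rel·d = -150 < 0  ⇒  outside

inside=no margin=6480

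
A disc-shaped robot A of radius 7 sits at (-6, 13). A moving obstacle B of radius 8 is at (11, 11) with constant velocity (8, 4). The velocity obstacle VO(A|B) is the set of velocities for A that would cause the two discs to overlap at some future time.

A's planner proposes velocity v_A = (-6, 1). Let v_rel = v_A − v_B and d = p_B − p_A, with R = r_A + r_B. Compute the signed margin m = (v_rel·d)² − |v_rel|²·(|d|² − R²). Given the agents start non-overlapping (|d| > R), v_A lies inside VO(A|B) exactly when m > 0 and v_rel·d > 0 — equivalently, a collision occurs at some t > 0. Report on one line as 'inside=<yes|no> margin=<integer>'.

d = (17, -2),  |d|² = 293;  R = 7+8 = 15,  c = 293−15² = 68
v_rel = (-14, -3),  |v_rel|² = 205;  v_rel·d = (-14)·(17) + (-3)·(-2) = -232
205·t² + 464·t + 68 = 0  ⇒  m = (-232)² − 205·68 = 39884
m = 39884 > 0,  v_rel·d = -232 < 0  ⇒  outside

inside=no margin=39884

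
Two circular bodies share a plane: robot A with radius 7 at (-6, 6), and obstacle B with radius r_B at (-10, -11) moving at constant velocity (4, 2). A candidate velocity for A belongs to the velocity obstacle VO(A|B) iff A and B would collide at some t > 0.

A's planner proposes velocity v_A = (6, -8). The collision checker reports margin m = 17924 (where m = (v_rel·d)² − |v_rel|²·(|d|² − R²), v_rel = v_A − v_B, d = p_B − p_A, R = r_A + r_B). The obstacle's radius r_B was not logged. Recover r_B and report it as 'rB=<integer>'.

m = 17924
d = (-4, -17);  v_rel = (2, -10),  |v_rel|² = 104
v_rel×d = (2)·(-17) − (-10)·(-4) = -74
since m = R²·104 − (-74)²:  R² = (5476 + 17924) / 104 = 225
R = √225 = 15  ⇒  r_B = 15 − 7 = 8

rB=8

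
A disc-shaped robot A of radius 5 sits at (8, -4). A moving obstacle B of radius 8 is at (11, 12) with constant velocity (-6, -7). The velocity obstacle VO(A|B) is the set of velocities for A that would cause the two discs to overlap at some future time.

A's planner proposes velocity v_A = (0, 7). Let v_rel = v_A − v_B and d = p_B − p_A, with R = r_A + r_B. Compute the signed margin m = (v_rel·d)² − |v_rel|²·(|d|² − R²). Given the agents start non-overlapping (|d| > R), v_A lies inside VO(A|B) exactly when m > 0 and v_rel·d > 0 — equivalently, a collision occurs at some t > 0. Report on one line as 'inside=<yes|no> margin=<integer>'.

d = (3, 16),  |d|² = 265;  R = 5+8 = 13,  c = 265−13² = 96
v_rel = (6, 14),  |v_rel|² = 232;  v_rel·d = (6)·(3) + (14)·(16) = 242
232·t² − 484·t + 96 = 0  ⇒  m = 242² − 232·96 = 36292
m = 36292 > 0,  v_rel·d = 242 > 0  ⇒  inside

inside=yes margin=36292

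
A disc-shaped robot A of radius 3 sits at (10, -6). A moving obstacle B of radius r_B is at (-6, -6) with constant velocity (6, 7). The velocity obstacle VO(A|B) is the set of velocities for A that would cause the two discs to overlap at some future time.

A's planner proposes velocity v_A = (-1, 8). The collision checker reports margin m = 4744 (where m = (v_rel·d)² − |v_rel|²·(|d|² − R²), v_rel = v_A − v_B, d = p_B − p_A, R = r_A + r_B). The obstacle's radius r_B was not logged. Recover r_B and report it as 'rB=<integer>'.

m = 4744
d = (-16, 0);  v_rel = (-7, 1),  |v_rel|² = 50
v_rel×d = (-7)·(0) − (1)·(-16) = 16
since m = R²·50 − 16²:  R² = (256 + 4744) / 50 = 100
R = √100 = 10  ⇒  r_B = 10 − 3 = 7

rB=7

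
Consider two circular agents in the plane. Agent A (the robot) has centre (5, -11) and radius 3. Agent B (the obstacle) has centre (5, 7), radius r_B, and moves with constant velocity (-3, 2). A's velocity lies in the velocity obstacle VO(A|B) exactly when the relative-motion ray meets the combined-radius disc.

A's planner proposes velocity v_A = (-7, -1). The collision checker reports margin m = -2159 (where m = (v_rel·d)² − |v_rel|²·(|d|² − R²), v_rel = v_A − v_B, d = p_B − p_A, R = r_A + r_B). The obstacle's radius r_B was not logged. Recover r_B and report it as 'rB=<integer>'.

m = -2159
d = (0, 18);  v_rel = (-4, -3),  |v_rel|² = 25
v_rel×d = (-4)·(18) − (-3)·(0) = -72
since m = R²·25 − (-72)²:  R² = (5184 + -2159) / 25 = 121
R = √121 = 11  ⇒  r_B = 11 − 3 = 8

rB=8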